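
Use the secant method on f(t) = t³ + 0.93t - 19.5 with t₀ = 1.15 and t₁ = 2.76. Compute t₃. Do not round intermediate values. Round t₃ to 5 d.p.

f(t_0) = -16.909625, f(t_1) = 4.091376
t_2 = 2.760000 - (4.091376)·(2.760000 - 1.150000)/(4.091376 - (-16.909625)) = 2.446343; f(t_2) = -2.584535
t_3 = 2.446343 - (-2.584535)·(2.446343 - 2.760000)/(-2.584535 - (4.091376)) = 2.567773; f(t_3) = -0.181465

2.56777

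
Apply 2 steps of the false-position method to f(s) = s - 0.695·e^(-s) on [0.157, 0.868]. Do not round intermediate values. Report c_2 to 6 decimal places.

0.446115

f(0.157000) = -0.437019, f(0.868000) = 0.576246
step 1: c = 0.463653, f(c) = 0.026511 > 0 → new bracket [0.157000, 0.463653]
step 2: c = 0.446115, f(c) = 0.001238 > 0 → new bracket [0.157000, 0.446115]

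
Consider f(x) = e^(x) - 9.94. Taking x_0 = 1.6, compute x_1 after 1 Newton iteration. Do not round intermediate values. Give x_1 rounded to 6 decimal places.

f'(x) = e^(x)
x_0 = 1.600000: f = -4.986968, f' = 4.953032 → x_1 = 1.600000 - (-4.986968)/(4.953032) = 2.606851

2.606851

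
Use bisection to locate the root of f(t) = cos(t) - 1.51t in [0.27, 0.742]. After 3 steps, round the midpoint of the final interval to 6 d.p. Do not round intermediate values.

0.535500

f(0.270000) = 0.556071, f(0.742000) = -0.383301 (opposite signs)
step 1: m = 0.506000, f(m) = 0.110630 > 0 → root in [0.506000, 0.742000]
step 2: m = 0.624000, f(m) = -0.130692 < 0 → root in [0.506000, 0.624000]
step 3: m = 0.565000, f(m) = -0.008561 < 0 → root in [0.506000, 0.565000]
Midpoint of [0.506000, 0.565000] = 0.535500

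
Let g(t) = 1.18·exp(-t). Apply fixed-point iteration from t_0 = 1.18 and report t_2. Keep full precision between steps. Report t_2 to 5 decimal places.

0.82113

t_1 = g(1.180000) = 0.362589
t_2 = g(0.362589) = 0.821129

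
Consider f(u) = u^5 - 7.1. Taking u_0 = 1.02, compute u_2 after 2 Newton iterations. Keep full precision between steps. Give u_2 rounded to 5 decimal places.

f'(u) = 5u^4
u_0 = 1.020000: f = -5.995919, f' = 5.412161 → u_1 = 1.020000 - (-5.995919)/(5.412161) = 2.127861
u_1 = 2.127861: f = 36.523024, f' = 102.504426 → u_2 = 2.127861 - (36.523024)/(102.504426) = 1.771554

1.77155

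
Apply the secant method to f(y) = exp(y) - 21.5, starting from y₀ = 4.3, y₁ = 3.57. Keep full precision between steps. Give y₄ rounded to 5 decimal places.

3.07386

f(y_0) = 52.199794, f(y_1) = 14.016593
y_2 = 3.570000 - (14.016593)·(3.570000 - 4.300000)/(14.016593 - (52.199794)) = 3.302026; f(y_2) = 5.667619
y_3 = 3.302026 - (5.667619)·(3.302026 - 3.570000)/(5.667619 - (14.016593)) = 3.120114; f(y_3) = 1.148964
y_4 = 3.120114 - (1.148964)·(3.120114 - 3.302026)/(1.148964 - (5.667619)) = 3.073859; f(y_4) = 0.125198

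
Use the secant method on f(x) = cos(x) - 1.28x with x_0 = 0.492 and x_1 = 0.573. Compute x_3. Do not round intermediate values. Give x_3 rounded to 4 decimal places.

0.6308

f(x_0) = 0.251630, f(x_1) = 0.106838
x_2 = 0.573000 - (0.106838)·(0.573000 - 0.492000)/(0.106838 - (0.251630)) = 0.632768; f(x_2) = -0.003549
x_3 = 0.632768 - (-0.003549)·(0.632768 - 0.573000)/(-0.003549 - (0.106838)) = 0.630846; f(x_3) = 0.000045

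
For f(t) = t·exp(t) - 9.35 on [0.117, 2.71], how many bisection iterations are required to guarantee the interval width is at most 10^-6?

22

Initial width b − a = 2.71 − 0.117 = 2.593000.
After n steps the width is (b−a)/2^n; need (b−a)/2^n ≤ 10^-6.
So n ≥ log₂(2.593000/10^-6) = log₂(2593000.0000) ≈ 21.3062.
Hence n = 22.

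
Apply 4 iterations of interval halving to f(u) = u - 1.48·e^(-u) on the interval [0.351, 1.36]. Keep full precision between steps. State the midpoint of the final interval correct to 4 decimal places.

f(0.351000) = -0.690896, f(1.360000) = 0.980142 (opposite signs)
step 1: m = 0.855500, f(m) = 0.226396 > 0 → root in [0.351000, 0.855500]
step 2: m = 0.603250, f(m) = -0.206356 < 0 → root in [0.603250, 0.855500]
step 3: m = 0.729375, f(m) = 0.015704 > 0 → root in [0.603250, 0.729375]
step 4: m = 0.666313, f(m) = -0.093814 < 0 → root in [0.666313, 0.729375]
Midpoint of [0.666313, 0.729375] = 0.697844

0.6978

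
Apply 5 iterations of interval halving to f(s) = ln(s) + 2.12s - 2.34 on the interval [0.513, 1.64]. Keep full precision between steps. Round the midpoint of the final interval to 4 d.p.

f(0.513000) = -1.919919, f(1.640000) = 1.631496 (opposite signs)
step 1: m = 1.076500, f(m) = 0.015895 > 0 → root in [0.513000, 1.076500]
step 2: m = 0.794750, f(m) = -0.884858 < 0 → root in [0.794750, 1.076500]
step 3: m = 0.935625, f(m) = -0.423016 < 0 → root in [0.935625, 1.076500]
step 4: m = 1.006063, f(m) = -0.201103 < 0 → root in [1.006063, 1.076500]
step 5: m = 1.041281, f(m) = -0.092032 < 0 → root in [1.041281, 1.076500]
Midpoint of [1.041281, 1.076500] = 1.058891

1.0589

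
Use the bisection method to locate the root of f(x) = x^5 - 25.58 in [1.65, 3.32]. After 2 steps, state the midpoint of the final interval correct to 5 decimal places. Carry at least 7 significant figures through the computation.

f(1.650000) = -13.350190, f(3.320000) = 377.777762 (opposite signs)
step 1: m = 2.485000, f(m) = 69.181508 > 0 → root in [1.650000, 2.485000]
step 2: m = 2.067500, f(m) = 12.197011 > 0 → root in [1.650000, 2.067500]
Midpoint of [1.650000, 2.067500] = 1.858750

1.85875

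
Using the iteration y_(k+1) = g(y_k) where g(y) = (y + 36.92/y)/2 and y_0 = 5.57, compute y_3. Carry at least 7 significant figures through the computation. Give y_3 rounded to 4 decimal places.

y_1 = g(5.570000) = 6.099183
y_2 = g(6.099183) = 6.076226
y_3 = g(6.076226) = 6.076183

6.0762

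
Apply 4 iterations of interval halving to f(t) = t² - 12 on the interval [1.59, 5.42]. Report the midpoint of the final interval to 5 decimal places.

3.38531

f(1.590000) = -9.471900, f(5.420000) = 17.376400 (opposite signs)
step 1: m = 3.505000, f(m) = 0.285025 > 0 → root in [1.590000, 3.505000]
step 2: m = 2.547500, f(m) = -5.510244 < 0 → root in [2.547500, 3.505000]
step 3: m = 3.026250, f(m) = -2.841811 < 0 → root in [3.026250, 3.505000]
step 4: m = 3.265625, f(m) = -1.335693 < 0 → root in [3.265625, 3.505000]
Midpoint of [3.265625, 3.505000] = 3.385312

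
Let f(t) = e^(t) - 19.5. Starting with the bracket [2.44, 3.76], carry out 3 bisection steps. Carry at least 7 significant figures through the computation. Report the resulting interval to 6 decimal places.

f(2.440000) = -8.026959, f(3.760000) = 23.448426 (opposite signs)
step 1: m = 3.100000, f(m) = 2.697951 > 0 → root in [2.440000, 3.100000]
step 2: m = 2.770000, f(m) = -3.541366 < 0 → root in [2.770000, 3.100000]
step 3: m = 2.935000, f(m) = -0.678497 < 0 → root in [2.935000, 3.100000]

[2.935000, 3.100000]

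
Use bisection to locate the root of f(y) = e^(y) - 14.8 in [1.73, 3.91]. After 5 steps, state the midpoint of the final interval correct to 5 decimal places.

f(1.730000) = -9.159346, f(3.910000) = 35.098952 (opposite signs)
step 1: m = 2.820000, f(m) = 1.976851 > 0 → root in [1.730000, 2.820000]
step 2: m = 2.275000, f(m) = -5.072081 < 0 → root in [2.275000, 2.820000]
step 3: m = 2.547500, f(m) = -2.024874 < 0 → root in [2.547500, 2.820000]
step 4: m = 2.683750, f(m) = -0.160110 < 0 → root in [2.683750, 2.820000]
step 5: m = 2.751875, f(m) = 0.871989 > 0 → root in [2.683750, 2.751875]
Midpoint of [2.683750, 2.751875] = 2.717812

2.71781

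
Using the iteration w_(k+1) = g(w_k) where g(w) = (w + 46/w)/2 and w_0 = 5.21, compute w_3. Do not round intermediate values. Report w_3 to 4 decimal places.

w_1 = g(5.210000) = 7.019587
w_2 = g(7.019587) = 6.786340
w_3 = g(6.786340) = 6.782331

6.7823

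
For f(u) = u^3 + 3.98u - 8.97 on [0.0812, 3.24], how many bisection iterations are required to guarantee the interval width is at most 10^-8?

Initial width b − a = 3.24 − 0.0812 = 3.158800.
After n steps the width is (b−a)/2^n; need (b−a)/2^n ≤ 10^-8.
So n ≥ log₂(3.158800/10^-8) = log₂(315880000.0000) ≈ 28.2348.
Hence n = 29.

29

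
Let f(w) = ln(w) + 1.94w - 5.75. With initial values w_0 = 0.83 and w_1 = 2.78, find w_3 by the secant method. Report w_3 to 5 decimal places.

2.49279

Secant update: w_(k+1) = w_k − f(w_k)·(w_k − w_(k-1))/(f(w_k) − f(w_(k-1))).
f(w_0) = -4.326130, f(w_1) = 0.665651
w_2 = 2.780000 - (0.665651)·(2.780000 - 0.830000)/(0.665651 - (-4.326130)) = 2.519969; f(w_2) = 0.062986
w_3 = 2.519969 - (0.062986)·(2.519969 - 2.780000)/(0.062986 - (0.665651)) = 2.492792; f(w_3) = -0.000579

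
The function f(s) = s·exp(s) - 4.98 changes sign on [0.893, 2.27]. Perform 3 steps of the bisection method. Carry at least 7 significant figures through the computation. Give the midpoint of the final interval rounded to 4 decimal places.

f(0.893000) = -2.798896, f(2.270000) = 16.992240 (opposite signs)
step 1: m = 1.581500, f(m) = 2.709638 > 0 → root in [0.893000, 1.581500]
step 2: m = 1.237250, f(m) = -0.716284 < 0 → root in [1.237250, 1.581500]
step 3: m = 1.409375, f(m) = 0.789130 > 0 → root in [1.237250, 1.409375]
Midpoint of [1.237250, 1.409375] = 1.323313

1.3233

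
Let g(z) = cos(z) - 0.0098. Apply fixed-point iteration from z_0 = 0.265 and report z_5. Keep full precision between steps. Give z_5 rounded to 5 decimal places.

z_1 = g(0.265000) = 0.955293
z_2 = g(0.955293) = 0.567570
z_3 = g(0.567570) = 0.833410
z_4 = g(0.833410) = 0.662556
z_5 = g(0.662556) = 0.778623

0.77862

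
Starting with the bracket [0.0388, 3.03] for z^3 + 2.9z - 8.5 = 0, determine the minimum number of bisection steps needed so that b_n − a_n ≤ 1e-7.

25

Initial width b − a = 3.03 − 0.0388 = 2.991200.
After n steps the width is (b−a)/2^n; need (b−a)/2^n ≤ 1e-7.
So n ≥ log₂(2.991200/1e-7) = log₂(29912000.0000) ≈ 24.8342.
Hence n = 25.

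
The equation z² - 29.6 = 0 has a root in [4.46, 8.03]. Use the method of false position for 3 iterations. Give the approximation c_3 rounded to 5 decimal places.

False-position update: c = (a·f(b) − b·f(a))/(f(b) − f(a)); replace the endpoint whose sign matches f(c).
f(4.460000) = -9.708400, f(8.030000) = 34.880900
step 1: c = 5.237294, f(c) = -2.170753 < 0 → new bracket [5.237294, 8.030000]
step 2: c = 5.400911, f(c) = -0.430163 < 0 → new bracket [5.400911, 8.030000]
step 3: c = 5.432939, f(c) = -0.083178 < 0 → new bracket [5.432939, 8.030000]

5.43294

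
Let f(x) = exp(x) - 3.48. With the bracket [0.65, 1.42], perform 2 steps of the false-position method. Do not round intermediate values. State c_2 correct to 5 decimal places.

1.24239

f(0.650000) = -1.564459, f(1.420000) = 0.657120
step 1: c = 1.192242, f(c) = -0.185541 < 0 → new bracket [1.192242, 1.420000]
step 2: c = 1.242391, f(c) = -0.016115 < 0 → new bracket [1.242391, 1.420000]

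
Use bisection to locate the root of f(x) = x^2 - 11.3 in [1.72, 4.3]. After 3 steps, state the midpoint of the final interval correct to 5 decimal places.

3.49375

f(1.720000) = -8.341600, f(4.300000) = 7.190000 (opposite signs)
step 1: m = 3.010000, f(m) = -2.239900 < 0 → root in [3.010000, 4.300000]
step 2: m = 3.655000, f(m) = 2.059025 > 0 → root in [3.010000, 3.655000]
step 3: m = 3.332500, f(m) = -0.194444 < 0 → root in [3.332500, 3.655000]
Midpoint of [3.332500, 3.655000] = 3.493750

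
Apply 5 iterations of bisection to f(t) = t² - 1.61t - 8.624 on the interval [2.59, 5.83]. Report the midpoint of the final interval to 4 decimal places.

f(2.590000) = -6.085800, f(5.830000) = 15.978600 (opposite signs)
step 1: m = 4.210000, f(m) = 2.322000 > 0 → root in [2.590000, 4.210000]
step 2: m = 3.400000, f(m) = -2.538000 < 0 → root in [3.400000, 4.210000]
step 3: m = 3.805000, f(m) = -0.272025 < 0 → root in [3.805000, 4.210000]
step 4: m = 4.007500, f(m) = 0.983981 > 0 → root in [3.805000, 4.007500]
step 5: m = 3.906250, f(m) = 0.345727 > 0 → root in [3.805000, 3.906250]
Midpoint of [3.805000, 3.906250] = 3.855625

3.8556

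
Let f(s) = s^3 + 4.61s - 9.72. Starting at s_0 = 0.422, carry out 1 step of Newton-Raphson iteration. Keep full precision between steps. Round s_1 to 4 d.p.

1.9187

Newton update: s ← s − f(s)/f'(s).
f'(s) = 3s^2 + 4.61
s_0 = 0.422000: f = -7.699429, f' = 5.144252 → s_1 = 0.422000 - (-7.699429)/(5.144252) = 1.918705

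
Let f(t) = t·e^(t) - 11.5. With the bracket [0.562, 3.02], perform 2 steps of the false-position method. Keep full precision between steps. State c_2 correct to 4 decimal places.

1.2904

f(0.562000) = -10.514152, f(3.020000) = 50.383701
step 1: c = 0.986379, f(c) = -8.855016 < 0 → new bracket [0.986379, 3.020000]
step 2: c = 1.290365, f(c) = -6.810665 < 0 → new bracket [1.290365, 3.020000]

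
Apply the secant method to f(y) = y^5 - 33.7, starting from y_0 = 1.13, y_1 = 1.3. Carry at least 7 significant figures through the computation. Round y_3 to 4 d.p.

1.3776

f(y_0) = -31.857565, f(y_1) = -29.987070
y_2 = 1.300000 - (-29.987070)·(1.300000 - 1.130000)/(-29.987070 - (-31.857565)) = 4.025376; f(y_2) = 1023.196171
y_3 = 4.025376 - (1023.196171)·(4.025376 - 1.300000)/(1023.196171 - (-29.987070)) = 1.377599; f(y_3) = -28.738486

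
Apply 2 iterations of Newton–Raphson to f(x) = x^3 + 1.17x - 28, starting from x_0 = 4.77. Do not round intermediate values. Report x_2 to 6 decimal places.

f'(x) = 3x^2 + 1.17
x_0 = 4.770000: f = 86.112233, f' = 69.428700 → x_1 = 4.770000 - (86.112233)/(69.428700) = 3.529703
x_1 = 3.529703: f = 20.105614, f' = 38.546402 → x_2 = 3.529703 - (20.105614)/(38.546402) = 3.008108

3.008108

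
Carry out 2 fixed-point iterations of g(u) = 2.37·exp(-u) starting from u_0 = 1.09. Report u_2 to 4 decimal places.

1.0683

u_1 = g(1.090000) = 0.796833
u_2 = g(0.796833) = 1.068287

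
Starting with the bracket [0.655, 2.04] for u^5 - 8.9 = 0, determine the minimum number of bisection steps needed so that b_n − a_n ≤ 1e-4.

14

Initial width b − a = 2.04 − 0.655 = 1.385000.
After n steps the width is (b−a)/2^n; need (b−a)/2^n ≤ 1e-4.
So n ≥ log₂(1.385000/1e-4) = log₂(13850.0000) ≈ 13.7576.
Hence n = 14.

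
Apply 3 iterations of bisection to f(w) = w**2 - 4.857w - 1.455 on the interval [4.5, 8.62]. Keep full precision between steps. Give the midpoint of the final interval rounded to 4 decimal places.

5.2725

f(4.500000) = -3.061500, f(8.620000) = 30.982060 (opposite signs)
step 1: m = 6.560000, f(m) = 9.716680 > 0 → root in [4.500000, 6.560000]
step 2: m = 5.530000, f(m) = 2.266690 > 0 → root in [4.500000, 5.530000]
step 3: m = 5.015000, f(m) = -0.662630 < 0 → root in [5.015000, 5.530000]
Midpoint of [5.015000, 5.530000] = 5.272500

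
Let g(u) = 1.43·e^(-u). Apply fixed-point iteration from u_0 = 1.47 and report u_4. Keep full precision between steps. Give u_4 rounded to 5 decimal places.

u_1 = g(1.470000) = 0.328793
u_2 = g(0.328793) = 1.029302
u_3 = g(1.029302) = 0.510876
u_4 = g(0.510876) = 0.857956

0.85796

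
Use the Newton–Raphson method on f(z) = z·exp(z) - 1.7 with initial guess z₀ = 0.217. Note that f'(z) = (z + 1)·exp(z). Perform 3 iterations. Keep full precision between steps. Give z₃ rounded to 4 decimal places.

0.7858

Newton update: z ← z − f(z)/f'(z).
z_0 = 0.217000: f = -1.430411, f' = 1.511933 → z_1 = 0.217000 - (-1.430411)/(1.511933) = 1.163081
z_1 = 1.163081: f = 2.021601, f' = 6.921379 → z_2 = 1.163081 - (2.021601)/(6.921379) = 0.871001
z_2 = 0.871001: f = 0.381082, f' = 4.470382 → z_3 = 0.871001 - (0.381082)/(4.470382) = 0.785755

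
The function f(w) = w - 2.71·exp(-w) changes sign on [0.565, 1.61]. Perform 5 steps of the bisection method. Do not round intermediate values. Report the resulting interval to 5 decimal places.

f(0.565000) = -0.975256, f(1.610000) = 1.068305 (opposite signs)
step 1: m = 1.087500, f(m) = 0.174073 > 0 → root in [0.565000, 1.087500]
step 2: m = 0.826250, f(m) = -0.359883 < 0 → root in [0.826250, 1.087500]
step 3: m = 0.956875, f(m) = -0.084012 < 0 → root in [0.956875, 1.087500]
step 4: m = 1.022187, f(m) = 0.047111 > 0 → root in [0.956875, 1.022187]
step 5: m = 0.989531, f(m) = -0.017914 < 0 → root in [0.989531, 1.022187]

[0.98953, 1.02219]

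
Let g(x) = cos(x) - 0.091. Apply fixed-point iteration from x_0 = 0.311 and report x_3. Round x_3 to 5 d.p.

0.75591

x_1 = g(0.311000) = 0.861028
x_2 = g(0.861028) = 0.560658
x_3 = g(0.560658) = 0.755905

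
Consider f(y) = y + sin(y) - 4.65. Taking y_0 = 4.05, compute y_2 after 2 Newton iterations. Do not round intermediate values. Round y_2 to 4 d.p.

Newton update: y ← y − f(y)/f'(y).
f'(y) = 1 + cos(y)
y_0 = 4.050000: f = -1.388525, f' = 0.384998 → y_1 = 4.050000 - (-1.388525)/(0.384998) = 7.656581
y_1 = 7.656581: f = 3.987161, f' = 1.196121 → y_2 = 7.656581 - (3.987161)/(1.196121) = 4.323171

4.3232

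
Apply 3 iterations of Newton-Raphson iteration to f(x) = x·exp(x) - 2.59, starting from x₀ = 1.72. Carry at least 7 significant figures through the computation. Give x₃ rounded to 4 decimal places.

f'(x) = (x + 1)·exp(x)
x_0 = 1.720000: f = 7.015389, f' = 15.189917 → x_1 = 1.720000 - (7.015389)/(15.189917) = 1.258155
x_1 = 1.258155: f = 1.837350, f' = 7.946273 → x_2 = 1.258155 - (1.837350)/(7.946273) = 1.026933
x_2 = 1.026933: f = 0.277700, f' = 5.660189 → x_3 = 1.026933 - (0.277700)/(5.660189) = 0.977871

0.9779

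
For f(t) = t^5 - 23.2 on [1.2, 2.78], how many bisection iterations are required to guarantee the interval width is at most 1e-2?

8

Initial width b − a = 2.78 − 1.2 = 1.580000.
After n steps the width is (b−a)/2^n; need (b−a)/2^n ≤ 1e-2.
So n ≥ log₂(1.580000/1e-2) = log₂(158.0000) ≈ 7.3038.
Hence n = 8.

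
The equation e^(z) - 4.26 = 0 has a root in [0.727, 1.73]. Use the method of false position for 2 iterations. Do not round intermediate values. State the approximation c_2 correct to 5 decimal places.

f(0.727000) = -2.191135, f(1.730000) = 1.380654
step 1: c = 1.342296, f(c) = -0.432177 < 0 → new bracket [1.342296, 1.730000]
step 2: c = 1.434724, f(c) = -0.061512 < 0 → new bracket [1.434724, 1.730000]

1.43472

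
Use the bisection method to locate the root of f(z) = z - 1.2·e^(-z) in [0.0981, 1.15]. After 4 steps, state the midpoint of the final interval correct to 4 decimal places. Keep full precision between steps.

f(0.098100) = -0.989770, f(1.150000) = 0.770036 (opposite signs)
step 1: m = 0.624050, f(m) = -0.018874 < 0 → root in [0.624050, 1.150000]
step 2: m = 0.887025, f(m) = 0.392770 > 0 → root in [0.624050, 0.887025]
step 3: m = 0.755537, f(m) = 0.191828 > 0 → root in [0.624050, 0.755537]
step 4: m = 0.689794, f(m) = 0.087778 > 0 → root in [0.624050, 0.689794]
Midpoint of [0.624050, 0.689794] = 0.656922

0.6569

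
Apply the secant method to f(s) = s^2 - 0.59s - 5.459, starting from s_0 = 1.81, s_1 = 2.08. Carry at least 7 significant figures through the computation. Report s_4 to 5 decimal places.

f(s_0) = -3.250800, f(s_1) = -2.359800
s_2 = 2.080000 - (-2.359800)·(2.080000 - 1.810000)/(-2.359800 - (-3.250800)) = 2.795091; f(s_2) = 0.704430
s_3 = 2.795091 - (0.704430)·(2.795091 - 2.080000)/(0.704430 - (-2.359800)) = 2.630700; f(s_3) = -0.090530
s_4 = 2.630700 - (-0.090530)·(2.630700 - 2.795091)/(-0.090530 - (0.704430)) = 2.649421; f(s_4) = -0.002727

2.64942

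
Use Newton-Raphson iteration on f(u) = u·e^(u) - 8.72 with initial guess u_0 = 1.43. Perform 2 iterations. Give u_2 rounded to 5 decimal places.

1.66039

f'(u) = (u + 1)·e^(u)
u_0 = 1.430000: f = -2.744460, f' = 10.154239 → u_1 = 1.430000 - (-2.744460)/(10.154239) = 1.700277
u_1 = 1.700277: f = 0.589810, f' = 14.785275 → u_2 = 1.700277 - (0.589810)/(14.785275) = 1.660386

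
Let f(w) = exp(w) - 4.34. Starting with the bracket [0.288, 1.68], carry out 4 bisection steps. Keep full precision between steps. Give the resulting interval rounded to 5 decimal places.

[1.41900, 1.50600]

f(0.288000) = -3.006243, f(1.680000) = 1.025556 (opposite signs)
step 1: m = 0.984000, f(m) = -1.664865 < 0 → root in [0.984000, 1.680000]
step 2: m = 1.332000, f(m) = -0.551387 < 0 → root in [1.332000, 1.680000]
step 3: m = 1.506000, f(m) = 0.168660 > 0 → root in [1.332000, 1.506000]
step 4: m = 1.419000, f(m) = -0.207015 < 0 → root in [1.419000, 1.506000]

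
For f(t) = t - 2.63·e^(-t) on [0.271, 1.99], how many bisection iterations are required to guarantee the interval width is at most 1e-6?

Initial width b − a = 1.99 − 0.271 = 1.719000.
After n steps the width is (b−a)/2^n; need (b−a)/2^n ≤ 1e-6.
So n ≥ log₂(1.719000/1e-6) = log₂(1719000.0000) ≈ 20.7131.
Hence n = 21.

21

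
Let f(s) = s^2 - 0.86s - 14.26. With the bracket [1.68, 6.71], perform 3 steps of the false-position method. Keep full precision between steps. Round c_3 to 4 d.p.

f(1.680000) = -12.882400, f(6.710000) = 24.993500
step 1: c = 3.390810, f(c) = -5.678504 < 0 → new bracket [3.390810, 6.710000]
step 2: c = 4.005313, f(c) = -1.662038 < 0 → new bracket [4.005313, 6.710000]
step 3: c = 4.173957, f(c) = -0.427688 < 0 → new bracket [4.173957, 6.710000]

4.1740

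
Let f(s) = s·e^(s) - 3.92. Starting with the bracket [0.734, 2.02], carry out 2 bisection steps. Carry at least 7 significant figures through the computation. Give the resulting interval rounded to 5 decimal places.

f(0.734000) = -2.390786, f(2.020000) = 11.307416 (opposite signs)
step 1: m = 1.377000, f(m) = 1.537044 > 0 → root in [0.734000, 1.377000]
step 2: m = 1.055500, f(m) = -0.887114 < 0 → root in [1.055500, 1.377000]

[1.05550, 1.37700]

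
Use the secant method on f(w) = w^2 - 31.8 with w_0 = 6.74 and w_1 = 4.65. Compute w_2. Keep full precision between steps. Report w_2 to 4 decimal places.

f(w_0) = 13.627600, f(w_1) = -10.177500
w_2 = 4.650000 - (-10.177500)·(4.650000 - 6.740000)/(-10.177500 - (13.627600)) = 5.543547; f(w_2) = -1.069087

5.5435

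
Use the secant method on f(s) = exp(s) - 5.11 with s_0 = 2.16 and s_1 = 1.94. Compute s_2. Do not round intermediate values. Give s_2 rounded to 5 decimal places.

f(s_0) = 3.561138, f(s_1) = 1.848751
s_2 = 1.940000 - (1.848751)·(1.940000 - 2.160000)/(1.848751 - (3.561138)) = 1.702481; f(s_2) = 0.377542

1.70248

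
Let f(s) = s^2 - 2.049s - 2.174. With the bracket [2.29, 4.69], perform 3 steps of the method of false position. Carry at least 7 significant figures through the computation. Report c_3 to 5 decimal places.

f(2.290000) = -1.622110, f(4.690000) = 10.212290
step 1: c = 2.618962, f(c) = -0.681292 < 0 → new bracket [2.618962, 4.690000]
step 2: c = 2.748486, f(c) = -0.251473 < 0 → new bracket [2.748486, 4.690000]
step 3: c = 2.795146, f(c) = -0.088414 < 0 → new bracket [2.795146, 4.690000]

2.79515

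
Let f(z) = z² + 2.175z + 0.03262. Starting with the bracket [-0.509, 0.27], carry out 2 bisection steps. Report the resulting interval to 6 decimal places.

f(-0.509000) = -0.815374, f(0.270000) = 0.692770 (opposite signs)
step 1: m = -0.119500, f(m) = -0.213012 < 0 → root in [-0.119500, 0.270000]
step 2: m = 0.075250, f(m) = 0.201951 > 0 → root in [-0.119500, 0.075250]

[-0.119500, 0.075250]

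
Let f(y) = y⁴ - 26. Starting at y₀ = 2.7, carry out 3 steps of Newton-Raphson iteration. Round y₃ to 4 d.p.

f'(y) = 4y³
y_0 = 2.700000: f = 27.144100, f' = 78.732000 → y_1 = 2.700000 - (27.144100)/(78.732000) = 2.355234
y_1 = 2.355234: f = 4.770631, f' = 52.259144 → y_2 = 2.355234 - (4.770631)/(52.259144) = 2.263946
y_2 = 2.263946: f = 0.270264, f' = 46.414997 → y_3 = 2.263946 - (0.270264)/(46.414997) = 2.258123

2.2581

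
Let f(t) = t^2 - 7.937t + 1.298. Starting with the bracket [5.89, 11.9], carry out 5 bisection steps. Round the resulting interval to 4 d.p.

f(5.890000) = -10.758830, f(11.900000) = 48.457700 (opposite signs)
step 1: m = 8.895000, f(m) = 9.819410 > 0 → root in [5.890000, 8.895000]
step 2: m = 7.392500, f(m) = -2.727216 < 0 → root in [7.392500, 8.895000]
step 3: m = 8.143750, f(m) = 2.981720 > 0 → root in [7.392500, 8.143750]
step 4: m = 7.768125, f(m) = -0.013842 < 0 → root in [7.768125, 8.143750]
step 5: m = 7.955938, f(m) = 1.448666 > 0 → root in [7.768125, 7.955938]

[7.7681, 7.9559]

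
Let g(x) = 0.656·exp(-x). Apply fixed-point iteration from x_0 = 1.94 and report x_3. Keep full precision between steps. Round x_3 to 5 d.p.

x_1 = g(1.940000) = 0.094270
x_2 = g(0.094270) = 0.596984
x_3 = g(0.596984) = 0.361108

0.36111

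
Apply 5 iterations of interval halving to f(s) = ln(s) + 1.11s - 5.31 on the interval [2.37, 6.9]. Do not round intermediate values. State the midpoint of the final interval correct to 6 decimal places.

3.573281

f(2.370000) = -1.816410, f(6.900000) = 4.280521 (opposite signs)
step 1: m = 4.635000, f(m) = 1.368486 > 0 → root in [2.370000, 4.635000]
step 2: m = 3.502500, f(m) = -0.168748 < 0 → root in [3.502500, 4.635000]
step 3: m = 4.068750, f(m) = 0.609648 > 0 → root in [3.502500, 4.068750]
step 4: m = 3.785625, f(m) = 0.223255 > 0 → root in [3.502500, 3.785625]
step 5: m = 3.644062, f(m) = 0.028009 > 0 → root in [3.502500, 3.644062]
Midpoint of [3.502500, 3.644062] = 3.573281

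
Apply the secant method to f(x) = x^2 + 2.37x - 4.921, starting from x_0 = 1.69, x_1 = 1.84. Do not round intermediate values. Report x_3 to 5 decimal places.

1.33285

Secant update: x_(k+1) = x_k − f(x_k)·(x_k − x_(k-1))/(f(x_k) − f(x_(k-1))).
f(x_0) = 1.940400, f(x_1) = 2.825400
x_2 = 1.840000 - (2.825400)·(1.840000 - 1.690000)/(2.825400 - (1.940400)) = 1.361119; f(x_2) = 0.157495
x_3 = 1.361119 - (0.157495)·(1.361119 - 1.840000)/(0.157495 - (2.825400)) = 1.332849; f(x_3) = 0.014337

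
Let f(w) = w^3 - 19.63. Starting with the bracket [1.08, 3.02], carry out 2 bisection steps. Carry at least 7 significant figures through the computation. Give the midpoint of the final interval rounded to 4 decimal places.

f(1.080000) = -18.370288, f(3.020000) = 7.913608 (opposite signs)
step 1: m = 2.050000, f(m) = -11.014875 < 0 → root in [2.050000, 3.020000]
step 2: m = 2.535000, f(m) = -3.339520 < 0 → root in [2.535000, 3.020000]
Midpoint of [2.535000, 3.020000] = 2.777500

2.7775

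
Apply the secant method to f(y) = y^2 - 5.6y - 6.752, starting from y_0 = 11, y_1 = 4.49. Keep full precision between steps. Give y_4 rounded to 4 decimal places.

f(y_0) = 52.648000, f(y_1) = -11.735900
y_2 = 4.490000 - (-11.735900)·(4.490000 - 11.000000)/(-11.735900 - (52.648000)) = 5.676643; f(y_2) = -6.316925
y_3 = 5.676643 - (-6.316925)·(5.676643 - 4.490000)/(-6.316925 - (-11.735900)) = 7.059918; f(y_3) = 3.554905
y_4 = 7.059918 - (3.554905)·(7.059918 - 5.676643)/(3.554905 - (-6.316925)) = 6.561793; f(y_4) = -0.440916

6.5618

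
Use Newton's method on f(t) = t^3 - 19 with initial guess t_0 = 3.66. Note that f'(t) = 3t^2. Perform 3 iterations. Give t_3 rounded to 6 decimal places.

t_0 = 3.660000: f = 30.027896, f' = 40.186800 → t_1 = 3.660000 - (30.027896)/(40.186800) = 2.912792
t_1 = 2.912792: f = 5.713169, f' = 25.453073 → t_2 = 2.912792 - (5.713169)/(25.453073) = 2.688333
t_2 = 2.688333: f = 0.428947, f' = 21.681405 → t_3 = 2.688333 - (0.428947)/(21.681405) = 2.668549

2.668549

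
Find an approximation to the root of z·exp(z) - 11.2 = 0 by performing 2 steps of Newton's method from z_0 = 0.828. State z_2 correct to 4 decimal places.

2.4295

Newton update: z ← z − f(z)/f'(z).
f'(z) = (z + 1)·exp(z)
z_0 = 0.828000: f = -9.304926, f' = 4.183811 → z_1 = 0.828000 - (-9.304926)/(4.183811) = 3.052031
z_1 = 3.052031: f = 53.375735, f' = 85.734015 → z_2 = 3.052031 - (53.375735)/(85.734015) = 2.429458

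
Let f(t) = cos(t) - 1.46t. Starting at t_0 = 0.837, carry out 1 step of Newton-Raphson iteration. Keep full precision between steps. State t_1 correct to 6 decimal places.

Newton update: t ← t − f(t)/f'(t).
f'(t) = -sin(t) - 1.46
t_0 = 0.837000: f = -0.552326, f' = -2.202637 → t_1 = 0.837000 - (-0.552326)/(-2.202637) = 0.586243

0.586243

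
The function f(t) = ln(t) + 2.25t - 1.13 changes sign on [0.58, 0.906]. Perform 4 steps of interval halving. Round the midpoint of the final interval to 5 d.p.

0.67169

f(0.580000) = -0.369727, f(0.906000) = 0.809784 (opposite signs)
step 1: m = 0.743000, f(m) = 0.244691 > 0 → root in [0.580000, 0.743000]
step 2: m = 0.661500, f(m) = -0.054870 < 0 → root in [0.661500, 0.743000]
step 3: m = 0.702250, f(m) = 0.096597 > 0 → root in [0.661500, 0.702250]
step 4: m = 0.681875, f(m) = 0.021310 > 0 → root in [0.661500, 0.681875]
Midpoint of [0.661500, 0.681875] = 0.671687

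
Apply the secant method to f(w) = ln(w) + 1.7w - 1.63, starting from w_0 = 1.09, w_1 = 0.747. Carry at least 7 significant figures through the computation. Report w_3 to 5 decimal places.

f(w_0) = 0.309178, f(w_1) = -0.651790
w_2 = 0.747000 - (-0.651790)·(0.747000 - 1.090000)/(-0.651790 - (0.309178)) = 0.979645; f(w_2) = 0.014830
w_3 = 0.979645 - (0.014830)·(0.979645 - 0.747000)/(0.014830 - (-0.651790)) = 0.974469; f(w_3) = 0.000735

0.97447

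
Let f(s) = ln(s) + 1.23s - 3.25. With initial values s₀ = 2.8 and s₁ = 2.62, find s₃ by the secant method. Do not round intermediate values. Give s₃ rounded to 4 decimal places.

2.0569

Secant update: s_(k+1) = s_k − f(s_k)·(s_k − s_(k-1))/(f(s_k) − f(s_(k-1))).
f(s_0) = 1.223619, f(s_1) = 0.935774
s_2 = 2.620000 - (0.935774)·(2.620000 - 2.800000)/(0.935774 - (1.223619)) = 2.034826; f(s_2) = -0.036753
s_3 = 2.034826 - (-0.036753)·(2.034826 - 2.620000)/(-0.036753 - (0.935774)) = 2.056941; f(s_3) = 0.001257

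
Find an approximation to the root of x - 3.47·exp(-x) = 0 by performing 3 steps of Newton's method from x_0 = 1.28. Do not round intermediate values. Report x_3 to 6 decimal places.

f'(x) = 1 + 3.47·exp(-x)
x_0 = 1.280000: f = 0.315211, f' = 1.964789 → x_1 = 1.280000 - (0.315211)/(1.964789) = 1.119570
x_1 = 1.119570: f = -0.013107, f' = 2.132677 → x_2 = 1.119570 - (-0.013107)/(2.132677) = 1.125716
x_2 = 1.125716: f = -0.000021, f' = 2.125738 → x_3 = 1.125716 - (-0.000021)/(2.125738) = 1.125726

1.125726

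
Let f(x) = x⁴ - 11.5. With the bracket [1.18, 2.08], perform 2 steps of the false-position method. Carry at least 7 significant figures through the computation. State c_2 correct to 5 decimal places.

1.81401

f(1.180000) = -9.561222, f(2.080000) = 7.217737
step 1: c = 1.692851, f(c) = -3.287515 < 0 → new bracket [1.692851, 2.080000]
step 2: c = 1.814005, f(c) = -0.671853 < 0 → new bracket [1.814005, 2.080000]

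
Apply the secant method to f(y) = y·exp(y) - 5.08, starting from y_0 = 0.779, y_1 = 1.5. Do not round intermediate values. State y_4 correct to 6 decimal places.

1.336214

f(y_0) = -3.382332, f(y_1) = 1.642534
y_2 = 1.500000 - (1.642534)·(1.500000 - 0.779000)/(1.642534 - (-3.382332)) = 1.264319; f(y_2) = -0.603452
y_3 = 1.264319 - (-0.603452)·(1.264319 - 1.500000)/(-0.603452 - (1.642534)) = 1.327642; f(y_3) = -0.071954
y_4 = 1.327642 - (-0.071954)·(1.327642 - 1.264319)/(-0.071954 - (-0.603452)) = 1.336214; f(y_4) = 0.003778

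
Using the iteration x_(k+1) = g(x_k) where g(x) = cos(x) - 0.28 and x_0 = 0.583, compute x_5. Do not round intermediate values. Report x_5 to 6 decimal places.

0.563922

x_1 = g(0.583000) = 0.554815
x_2 = g(0.554815) = 0.569998
x_3 = g(0.569998) = 0.561902
x_4 = g(0.561902) = 0.566243
x_5 = g(0.566243) = 0.563922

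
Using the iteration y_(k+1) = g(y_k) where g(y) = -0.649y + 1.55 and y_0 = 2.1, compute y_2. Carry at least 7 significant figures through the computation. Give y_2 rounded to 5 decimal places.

1.42857

y_1 = g(2.100000) = 0.187100
y_2 = g(0.187100) = 1.428572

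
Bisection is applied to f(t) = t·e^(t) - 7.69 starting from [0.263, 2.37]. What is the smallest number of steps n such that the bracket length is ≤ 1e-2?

Initial width b − a = 2.37 − 0.263 = 2.107000.
After n steps the width is (b−a)/2^n; need (b−a)/2^n ≤ 1e-2.
So n ≥ log₂(2.107000/1e-2) = log₂(210.7000) ≈ 7.7190.
Hence n = 8.

8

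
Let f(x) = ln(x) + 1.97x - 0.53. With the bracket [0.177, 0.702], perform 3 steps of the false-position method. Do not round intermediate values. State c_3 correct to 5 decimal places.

0.56362

False-position update: c = (a·f(b) − b·f(a))/(f(b) − f(a)); replace the endpoint whose sign matches f(c).
f(0.177000) = -1.912916, f(0.702000) = 0.499118
step 1: c = 0.593363, f(c) = 0.116975 > 0 → new bracket [0.177000, 0.593363]
step 2: c = 0.569369, f(c) = 0.028431 > 0 → new bracket [0.177000, 0.569369]
step 3: c = 0.563623, f(c) = 0.006967 > 0 → new bracket [0.177000, 0.563623]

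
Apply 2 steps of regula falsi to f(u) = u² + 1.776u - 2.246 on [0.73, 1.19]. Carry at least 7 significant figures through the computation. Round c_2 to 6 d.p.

0.853000

f(0.730000) = -0.416620, f(1.190000) = 1.283540
step 1: c = 0.842722, f(c) = -0.039146 < 0 → new bracket [0.842722, 1.190000]
step 2: c = 0.853000, f(c) = -0.003464 < 0 → new bracket [0.853000, 1.190000]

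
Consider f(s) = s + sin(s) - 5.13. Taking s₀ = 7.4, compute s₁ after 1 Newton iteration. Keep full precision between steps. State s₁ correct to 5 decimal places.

5.19729

f'(s) = 1 + cos(s)
s_0 = 7.400000: f = 3.168708, f' = 1.438547 → s_1 = 7.400000 - (3.168708)/(1.438547) = 5.197286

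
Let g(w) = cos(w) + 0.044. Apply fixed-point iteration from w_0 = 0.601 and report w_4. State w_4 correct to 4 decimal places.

w_1 = g(0.601000) = 0.868771
w_2 = g(0.868771) = 0.689766
w_3 = g(0.689766) = 0.815395
w_4 = g(0.815395) = 0.729581

0.7296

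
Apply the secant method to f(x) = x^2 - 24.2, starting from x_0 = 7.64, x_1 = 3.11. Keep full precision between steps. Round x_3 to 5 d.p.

f(x_0) = 34.169600, f(x_1) = -14.527900
x_2 = 3.110000 - (-14.527900)·(3.110000 - 7.640000)/(-14.527900 - (34.169600)) = 4.461433; f(x_2) = -4.295620
x_3 = 4.461433 - (-4.295620)·(4.461433 - 3.110000)/(-4.295620 - (-14.527900)) = 5.028778; f(x_3) = 1.088611

5.02878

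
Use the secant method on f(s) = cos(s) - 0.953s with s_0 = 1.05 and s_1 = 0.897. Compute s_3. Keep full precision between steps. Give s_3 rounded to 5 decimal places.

Secant update: s_(k+1) = s_k − f(s_k)·(s_k − s_(k-1))/(f(s_k) − f(s_(k-1))).
f(s_0) = -0.503079, f(s_1) = -0.230884
s_2 = 0.897000 - (-0.230884)·(0.897000 - 1.050000)/(-0.230884 - (-0.503079)) = 0.767221; f(s_2) = -0.011319
s_3 = 0.767221 - (-0.011319)·(0.767221 - 0.897000)/(-0.011319 - (-0.230884)) = 0.760531; f(s_3) = -0.000315

0.76053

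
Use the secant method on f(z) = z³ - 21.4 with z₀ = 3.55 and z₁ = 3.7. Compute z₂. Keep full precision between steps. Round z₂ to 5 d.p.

f(z_0) = 23.338875, f(z_1) = 29.253000
z_2 = 3.700000 - (29.253000)·(3.700000 - 3.550000)/(29.253000 - (23.338875)) = 2.958056; f(z_2) = 4.483270

2.95806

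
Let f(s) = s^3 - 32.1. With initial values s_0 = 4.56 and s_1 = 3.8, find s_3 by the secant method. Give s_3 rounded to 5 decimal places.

Secant update: s_(k+1) = s_k − f(s_k)·(s_k − s_(k-1))/(f(s_k) − f(s_(k-1))).
f(s_0) = 62.718816, f(s_1) = 22.772000
s_2 = 3.800000 - (22.772000)·(3.800000 - 4.560000)/(22.772000 - (62.718816)) = 3.366756; f(s_2) = 6.062333
s_3 = 3.366756 - (6.062333)·(3.366756 - 3.800000)/(6.062333 - (22.772000)) = 3.209573; f(s_3) = 0.962973

3.20957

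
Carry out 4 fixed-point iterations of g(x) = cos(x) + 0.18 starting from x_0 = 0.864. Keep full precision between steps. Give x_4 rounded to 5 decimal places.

0.85045

x_1 = g(0.864000) = 0.829401
x_2 = g(0.829401) = 0.855318
x_3 = g(0.855318) = 0.835979
x_4 = g(0.835979) = 0.850452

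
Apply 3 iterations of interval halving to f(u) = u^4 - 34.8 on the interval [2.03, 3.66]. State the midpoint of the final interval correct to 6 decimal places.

2.335625

f(2.030000) = -17.818183, f(3.660000) = 144.642099 (opposite signs)
step 1: m = 2.845000, f(m) = 30.713241 > 0 → root in [2.030000, 2.845000]
step 2: m = 2.437500, f(m) = 0.500308 > 0 → root in [2.030000, 2.437500]
step 3: m = 2.233750, f(m) = -9.903502 < 0 → root in [2.233750, 2.437500]
Midpoint of [2.233750, 2.437500] = 2.335625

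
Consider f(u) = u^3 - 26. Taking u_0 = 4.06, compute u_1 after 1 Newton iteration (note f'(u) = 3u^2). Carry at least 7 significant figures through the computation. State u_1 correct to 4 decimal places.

3.2324

u_0 = 4.060000: f = 40.923416, f' = 49.450800 → u_1 = 4.060000 - (40.923416)/(49.450800) = 3.232442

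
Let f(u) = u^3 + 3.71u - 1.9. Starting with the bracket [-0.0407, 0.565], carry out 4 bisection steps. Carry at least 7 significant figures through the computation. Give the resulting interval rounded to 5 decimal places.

[0.45143, 0.48929]

f(-0.040700) = -2.051064, f(0.565000) = 0.376512 (opposite signs)
step 1: m = 0.262150, f(m) = -0.909408 < 0 → root in [0.262150, 0.565000]
step 2: m = 0.413575, f(m) = -0.294897 < 0 → root in [0.413575, 0.565000]
step 3: m = 0.489287, f(m) = 0.032393 > 0 → root in [0.413575, 0.489287]
step 4: m = 0.451431, f(m) = -0.133193 < 0 → root in [0.451431, 0.489287]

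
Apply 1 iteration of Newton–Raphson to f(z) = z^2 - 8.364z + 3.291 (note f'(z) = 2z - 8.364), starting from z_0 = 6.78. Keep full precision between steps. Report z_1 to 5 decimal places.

8.21351

Newton update: z ← z − f(z)/f'(z).
z_0 = 6.780000: f = -7.448520, f' = 5.196000 → z_1 = 6.780000 - (-7.448520)/(5.196000) = 8.213510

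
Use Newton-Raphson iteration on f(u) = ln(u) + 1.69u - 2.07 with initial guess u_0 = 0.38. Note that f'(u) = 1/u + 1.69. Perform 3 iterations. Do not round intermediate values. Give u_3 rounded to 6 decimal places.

1.144813

u_0 = 0.380000: f = -2.395384, f' = 4.321579 → u_1 = 0.380000 - (-2.395384)/(4.321579) = 0.934284
u_1 = 0.934284: f = -0.559034, f' = 2.760338 → u_2 = 0.934284 - (-0.559034)/(2.760338) = 1.136808
u_2 = 1.136808: f = -0.020570, f' = 2.569656 → u_3 = 1.136808 - (-0.020570)/(2.569656) = 1.144813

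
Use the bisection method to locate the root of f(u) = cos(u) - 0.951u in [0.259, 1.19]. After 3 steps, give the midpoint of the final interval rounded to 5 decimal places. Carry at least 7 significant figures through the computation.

f(0.259000) = 0.720338, f(1.190000) = -0.760030 (opposite signs)
step 1: m = 0.724500, f(m) = 0.059831 > 0 → root in [0.724500, 1.190000]
step 2: m = 0.957250, f(m) = -0.334574 < 0 → root in [0.724500, 0.957250]
step 3: m = 0.840875, f(m) = -0.132861 < 0 → root in [0.724500, 0.840875]
Midpoint of [0.724500, 0.840875] = 0.782687

0.78269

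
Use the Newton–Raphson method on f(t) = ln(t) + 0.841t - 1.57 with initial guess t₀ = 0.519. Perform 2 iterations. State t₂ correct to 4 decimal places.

1.4225

f'(t) = 1/t + 0.841
t_0 = 0.519000: f = -1.789372, f' = 2.767782 → t_1 = 0.519000 - (-1.789372)/(2.767782) = 1.165500
t_1 = 1.165500: f = -0.436664, f' = 1.699001 → t_2 = 1.165500 - (-0.436664)/(1.699001) = 1.422512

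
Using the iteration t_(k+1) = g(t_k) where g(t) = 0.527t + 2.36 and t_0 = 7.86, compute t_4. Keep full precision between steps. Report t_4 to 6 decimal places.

5.210846

t_1 = g(7.860000) = 6.502220
t_2 = g(6.502220) = 5.786670
t_3 = g(5.786670) = 5.409575
t_4 = g(5.409575) = 5.210846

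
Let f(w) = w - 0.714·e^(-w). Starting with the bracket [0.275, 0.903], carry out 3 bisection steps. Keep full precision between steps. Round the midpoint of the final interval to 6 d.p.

0.471250

f(0.275000) = -0.267334, f(0.903000) = 0.613579 (opposite signs)
step 1: m = 0.589000, f(m) = 0.192814 > 0 → root in [0.275000, 0.589000]
step 2: m = 0.432000, f(m) = -0.031535 < 0 → root in [0.432000, 0.589000]
step 3: m = 0.510500, f(m) = 0.081960 > 0 → root in [0.432000, 0.510500]
Midpoint of [0.432000, 0.510500] = 0.471250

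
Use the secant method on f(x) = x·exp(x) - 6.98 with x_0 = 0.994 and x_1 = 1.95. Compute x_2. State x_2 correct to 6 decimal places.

f(x_0) = -4.294191, f(x_1) = 6.725941
x_2 = 1.950000 - (6.725941)·(1.950000 - 0.994000)/(6.725941 - (-4.294191)) = 1.366522; f(x_2) = -1.620924

1.366522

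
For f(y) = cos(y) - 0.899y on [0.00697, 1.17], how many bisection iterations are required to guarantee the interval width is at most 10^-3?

11

Initial width b − a = 1.17 − 0.00697 = 1.163030.
After n steps the width is (b−a)/2^n; need (b−a)/2^n ≤ 10^-3.
So n ≥ log₂(1.163030/10^-3) = log₂(1163.0300) ≈ 10.1837.
Hence n = 11.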